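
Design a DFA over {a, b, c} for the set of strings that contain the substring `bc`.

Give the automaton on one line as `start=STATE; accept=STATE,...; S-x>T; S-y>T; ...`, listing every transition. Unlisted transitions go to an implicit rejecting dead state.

States s0..s1 record the length of the longest prefix of `bc` that matches the current input suffix. Reaching s2 means `bc` has been seen, and we stay there forever. Accept from s2.
With 3 states:
        a   b   c  
>  s0   s0  s1  s0 
   s1   s0  s1  s2 
 * s2   s2  s2  s2 
(> = start, * = accepting)

start=s0; accept=s2; s0-a>s0; s0-b>s1; s0-c>s0; s1-a>s0; s1-b>s1; s1-c>s2; s2-a>s2; s2-b>s2; s2-c>s2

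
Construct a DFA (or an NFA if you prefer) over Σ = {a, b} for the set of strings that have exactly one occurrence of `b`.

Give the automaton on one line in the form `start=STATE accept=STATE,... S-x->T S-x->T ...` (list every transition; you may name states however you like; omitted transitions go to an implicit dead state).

Only the number of `b`s matters, and only up to 2. Make a chain S0 → S1 → S2 advanced by each `b` (with S2 absorbing); every other symbol self-loops. The accepting set is {S1}.
A 3-state machine:
        a   b  
>  S0   S0  S1 
 * S1   S1  S2 
   S2   S2  S2 
(> = start, * = accepting)

start=S0 accept=S1 S0-a->S0 S0-b->S1 S1-a->S1 S1-b->S2 S2-a->S2 S2-b->S2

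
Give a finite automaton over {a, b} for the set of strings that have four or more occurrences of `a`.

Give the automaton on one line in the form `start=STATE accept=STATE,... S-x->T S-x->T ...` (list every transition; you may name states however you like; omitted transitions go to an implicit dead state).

start=S0 accept=S4,S5 S0-a->S1 S0-b->S0 S1-a->S2 S1-b->S1 S2-a->S3 S2-b->S2 S3-a->S4 S3-b->S3 S4-a->S5 S4-b->S4 S5-a->S5 S5-b->S5

Count `a`s, saturating at 5: states S0 through S4 mean 0 through 4 `a`s seen; S5 means more than 4. Each `a` increments (capped at S5); other symbols loop. Accept from {S4, S5}.
A 6-state machine:
        a   b  
>  S0   S1  S0 
   S1   S2  S1 
   S2   S3  S2 
   S3   S4  S3 
 * S4   S5  S4 
 * S5   S5  S5 
(> = start, * = accepting)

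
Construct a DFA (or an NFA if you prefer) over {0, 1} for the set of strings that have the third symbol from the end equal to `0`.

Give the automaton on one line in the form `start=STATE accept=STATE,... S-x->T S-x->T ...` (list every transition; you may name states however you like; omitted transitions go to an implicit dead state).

start=q0 accept=q7,q8,q9,q10 q0-0->q1 q0-1->q2 q1-0->q3 q1-1->q4 q2-0->q5 q2-1->q6 q3-0->q7 q3-1->q8 q4-0->q9 q4-1->q10 q5-0->q11 q5-1->q12 q6-0->q13 q6-1->q14 q7-0->q7 q7-1->q8 q8-0->q9 q8-1->q10 q9-0->q11 q9-1->q12 q10-0->q13 q10-1->q14 q11-0->q7 q11-1->q8 q12-0->q9 q12-1->q10 q13-0->q11 q13-1->q12 q14-0->q13 q14-1->q14

Because acceptance depends on a position counted from the end, the machine has to buffer the most recent 3 symbols. Make each state the string of the last up-to-3 symbols read; on input `x` shift the window left and append `x`. Accept when the buffered window has length 3 and begins with `0`.
15 states suffice.
          0    1  
>  q0     q1   q2 
   q1     q3   q4 
   q2     q5   q6 
   q3     q7   q8 
   q4     q9  q10 
   q5    q11  q12 
   q6    q13  q14 
 * q7     q7   q8 
 * q8     q9  q10 
 * q9    q11  q12 
 * q10   q13  q14 
   q11    q7   q8 
   q12    q9  q10 
   q13   q11  q12 
   q14   q13  q14 
(> = start, * = accepting)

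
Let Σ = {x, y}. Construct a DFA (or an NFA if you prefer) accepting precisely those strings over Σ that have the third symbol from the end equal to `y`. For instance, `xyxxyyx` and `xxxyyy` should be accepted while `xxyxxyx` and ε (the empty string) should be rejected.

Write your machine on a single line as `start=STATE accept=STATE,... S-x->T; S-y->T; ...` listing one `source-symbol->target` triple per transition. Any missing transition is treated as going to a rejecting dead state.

start=q0; accept=q11,q12,q13,q14; q0-x->q1; q0-y->q2; q1-x->q3; q1-y->q4; q2-x->q5; q2-y->q6; q3-x->q7; q3-y->q8; q4-x->q9; q4-y->q10; q5-x->q11; q5-y->q12; q6-x->q13; q6-y->q14; q7-x->q7; q7-y->q8; q8-x->q9; q8-y->q10; q9-x->q11; q9-y->q12; q10-x->q13; q10-y->q14; q11-x->q7; q11-y->q8; q12-x->q9; q12-y->q10; q13-x->q11; q13-y->q12; q14-x->q13; q14-y->q14

A DFA must remember the last 3 symbols (since which symbol is third-to-last isn't known until the input ends). Use one state per possible window of the last ≤3 symbols; accept from those whose window starts with `y`.
          x    y  
>  q0     q1   q2 
   q1     q3   q4 
   q2     q5   q6 
   q3     q7   q8 
   q4     q9  q10 
   q5    q11  q12 
   q6    q13  q14 
   q7     q7   q8 
   q8     q9  q10 
   q9    q11  q12 
   q10   q13  q14 
 * q11    q7   q8 
 * q12    q9  q10 
 * q13   q11  q12 
 * q14   q13  q14 
(> = start, * = accepting)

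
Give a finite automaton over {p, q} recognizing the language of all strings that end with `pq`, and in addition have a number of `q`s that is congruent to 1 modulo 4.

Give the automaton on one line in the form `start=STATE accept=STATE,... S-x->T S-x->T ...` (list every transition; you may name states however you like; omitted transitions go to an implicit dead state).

start=A accept=D A-p->B A-q->C B-p->B B-q->D C-p->C C-q->E D-p->C D-q->E E-p->E E-q->F F-p->F F-q->A

Handle the two conditions separately and then intersect. One (3 states) tracks how much of the suffix `pq` has currently been matched; the other (4 states) tracks the count of `q`s modulo 4. Each combined state is a pair, one component from each; accept when both components accept. Minimizing collapses redundant product states.
A 6-state machine:
       p  q 
>  A   B  C 
   B   B  D 
   C   C  E 
 * D   C  E 
   E   E  F 
   F   F  A 
(> = start, * = accepting)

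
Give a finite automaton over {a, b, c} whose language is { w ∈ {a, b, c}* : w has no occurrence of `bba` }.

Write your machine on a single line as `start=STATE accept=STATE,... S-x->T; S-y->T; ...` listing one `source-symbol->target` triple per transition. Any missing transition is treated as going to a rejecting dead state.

This is the complement of 'contains `bba`'. Use the same substring-matching states — q0 through q3 holding how much of `bba` has just been matched — but flip the accepting set: everything except the trap q3 accepts.
A 4-state machine:
        a   b   c  
>* q0   q0  q1  q0 
 * q1   q0  q2  q0 
 * q2   q3  q2  q0 
   q3   q3  q3  q3 
(> = start, * = accepting)

start=q0; accept=q0,q1,q2; q0-a->q0; q0-b->q1; q0-c->q0; q1-a->q0; q1-b->q2; q1-c->q0; q2-a->q3; q2-b->q2; q2-c->q0; q3-a->q3; q3-b->q3; q3-c->q3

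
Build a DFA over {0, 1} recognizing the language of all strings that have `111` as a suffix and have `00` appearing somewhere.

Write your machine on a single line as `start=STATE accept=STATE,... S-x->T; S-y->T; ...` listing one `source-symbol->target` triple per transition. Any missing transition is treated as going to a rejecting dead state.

Build one automaton per condition and run them in lockstep. One (4 states) tracks how much of the suffix `111` has currently been matched; the other (3 states) tracks whether and how much of `00` has been seen. Each combined state is a pair, one component from each; accept when both components accept. Minimizing collapses redundant product states.
        0   1  
>  q0   q1  q0 
   q1   q2  q0 
   q2   q2  q3 
   q3   q2  q4 
   q4   q2  q5 
 * q5   q2  q5 
(> = start, * = accepting)

start=q0; accept=q5; q0-0->q1; q0-1->q0; q1-0->q2; q1-1->q0; q2-0->q2; q2-1->q3; q3-0->q2; q3-1->q4; q4-0->q2; q4-1->q5; q5-0->q2; q5-1->q5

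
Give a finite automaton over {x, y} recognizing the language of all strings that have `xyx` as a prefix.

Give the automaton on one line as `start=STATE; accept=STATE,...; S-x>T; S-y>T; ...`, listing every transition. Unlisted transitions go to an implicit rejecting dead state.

Walk along `xyx` while the input agrees: from S0 take `x` to S1, and so on. Any deviation drops to the rejecting sink S4. Once S3 is reached the prefix is confirmed and every continuation is accepted.
        x   y  
>  S0   S1  S4 
   S1   S4  S2 
   S2   S3  S4 
 * S3   S3  S3 
   S4   S4  S4 
(> = start, * = accepting)

start=S0; accept=S3; S0-x>S1; S0-y>S4; S1-x>S4; S1-y>S2; S2-x>S3; S2-y>S4; S3-x>S3; S3-y>S3; S4-x>S4; S4-y>S4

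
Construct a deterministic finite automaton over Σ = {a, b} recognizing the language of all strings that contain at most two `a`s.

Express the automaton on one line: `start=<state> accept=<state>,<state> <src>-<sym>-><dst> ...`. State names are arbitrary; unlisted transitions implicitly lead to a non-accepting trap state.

start=s0 accept=s0,s1,s2 s0-a->s1 s0-b->s0 s1-a->s2 s1-b->s1 s2-a->s3 s2-b->s2 s3-a->s3 s3-b->s3

Only the number of `a`s matters, and only up to 3. Make a chain s0 → s1 → s2 → s3 advanced by each `a` (with s3 absorbing); every other symbol self-loops. The accepting set is {s0, s1, s2}.
4 states suffice.
        a   b  
>* s0   s1  s0 
 * s1   s2  s1 
 * s2   s3  s2 
   s3   s3  s3 
(> = start, * = accepting)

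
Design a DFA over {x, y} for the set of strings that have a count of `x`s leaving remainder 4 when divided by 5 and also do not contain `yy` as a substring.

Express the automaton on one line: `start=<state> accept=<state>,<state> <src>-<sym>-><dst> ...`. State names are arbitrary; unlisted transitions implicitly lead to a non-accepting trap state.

Handle the two conditions separately and then intersect. One (5 states) tracks the count of `x`s modulo 5; the other (3 states) tracks partial matches of the forbidden pattern `yy`. Each combined state is a pair, one component from each; accept when both components accept.
A 15-state machine:
          x    y  
>  S0     S1   S2 
   S1     S3   S4 
   S2     S1   S5 
   S3     S6   S7 
   S4     S3   S8 
   S5     S8   S5 
   S6     S9  S10 
   S7     S6  S11 
   S8    S11   S8 
 * S9     S0  S12 
   S10    S9  S13 
   S11   S13  S11 
 * S12    S0  S14 
   S13   S14  S13 
   S14    S5  S14 
(> = start, * = accepting)

start=S0 accept=S9,S12 S0-x->S1 S0-y->S2 S1-x->S3 S1-y->S4 S2-x->S1 S2-y->S5 S3-x->S6 S3-y->S7 S4-x->S3 S4-y->S8 S5-x->S8 S5-y->S5 S6-x->S9 S6-y->S10 S7-x->S6 S7-y->S11 S8-x->S11 S8-y->S8 S9-x->S0 S9-y->S12 S10-x->S9 S10-y->S13 S11-x->S13 S11-y->S11 S12-x->S0 S12-y->S14 S13-x->S14 S13-y->S13 S14-x->S5 S14-y->S14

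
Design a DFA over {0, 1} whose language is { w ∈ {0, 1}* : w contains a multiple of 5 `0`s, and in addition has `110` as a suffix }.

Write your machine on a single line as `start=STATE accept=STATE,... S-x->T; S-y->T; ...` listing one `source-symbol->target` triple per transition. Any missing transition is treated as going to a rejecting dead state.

start=s0; accept=s19; s0-0->s1; s0-1->s2; s1-0->s3; s1-1->s4; s2-0->s1; s2-1->s5; s3-0->s6; s3-1->s7; s4-0->s3; s4-1->s8; s5-0->s9; s5-1->s5; s6-0->s10; s6-1->s11; s7-0->s6; s7-1->s12; s8-0->s13; s8-1->s8; s9-0->s3; s9-1->s4; s10-0->s0; s10-1->s14; s11-0->s10; s11-1->s15; s12-0->s16; s12-1->s12; s13-0->s6; s13-1->s7; s14-0->s0; s14-1->s17; s15-0->s18; s15-1->s15; s16-0->s10; s16-1->s11; s17-0->s19; s17-1->s17; s18-0->s0; s18-1->s14; s19-0->s1; s19-1->s2

Handle the two conditions separately and then intersect. The first has 5 states tracking the count of `0`s modulo 5; the second has 4 states tracking how much of the suffix `110` has currently been matched. A product state is a pair (one from each), accepting exactly when both do.
A 20-state machine:
          0    1  
>  s0     s1   s2 
   s1     s3   s4 
   s2     s1   s5 
   s3     s6   s7 
   s4     s3   s8 
   s5     s9   s5 
   s6    s10  s11 
   s7     s6  s12 
   s8    s13   s8 
   s9     s3   s4 
   s10    s0  s14 
   s11   s10  s15 
   s12   s16  s12 
   s13    s6   s7 
   s14    s0  s17 
   s15   s18  s15 
   s16   s10  s11 
   s17   s19  s17 
   s18    s0  s14 
 * s19    s1   s2 
(> = start, * = accepting)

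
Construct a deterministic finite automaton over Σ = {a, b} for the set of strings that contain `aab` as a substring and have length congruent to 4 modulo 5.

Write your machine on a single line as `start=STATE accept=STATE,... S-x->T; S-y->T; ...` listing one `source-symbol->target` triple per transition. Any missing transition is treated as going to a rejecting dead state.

start=s0; accept=s11; s0-a->s1; s0-b->s2; s1-a->s3; s1-b->s4; s2-a->s5; s2-b->s4; s3-a->s6; s3-b->s7; s4-a->s8; s4-b->s9; s5-a->s6; s5-b->s9; s6-a->s10; s6-b->s11; s7-a->s11; s7-b->s11; s8-a->s10; s8-b->s12; s9-a->s13; s9-b->s12; s10-a->s14; s10-b->s15; s11-a->s15; s11-b->s15; s12-a->s16; s12-b->s0; s13-a->s14; s13-b->s0; s14-a->s17; s14-b->s18; s15-a->s18; s15-b->s18; s16-a->s17; s16-b->s2; s17-a->s3; s17-b->s19; s18-a->s19; s18-b->s19; s19-a->s7; s19-b->s7

Build one automaton per condition and run them in lockstep. One (4 states) tracks whether and how much of `aab` has been seen; the other (5 states) tracks the input length modulo 5. Each combined state is a pair, one component from each; accept when both components accept.
20 states suffice.
          a    b  
>  s0     s1   s2 
   s1     s3   s4 
   s2     s5   s4 
   s3     s6   s7 
   s4     s8   s9 
   s5     s6   s9 
   s6    s10  s11 
   s7    s11  s11 
   s8    s10  s12 
   s9    s13  s12 
   s10   s14  s15 
 * s11   s15  s15 
   s12   s16   s0 
   s13   s14   s0 
   s14   s17  s18 
   s15   s18  s18 
   s16   s17   s2 
   s17    s3  s19 
   s18   s19  s19 
   s19    s7   s7 
(> = start, * = accepting)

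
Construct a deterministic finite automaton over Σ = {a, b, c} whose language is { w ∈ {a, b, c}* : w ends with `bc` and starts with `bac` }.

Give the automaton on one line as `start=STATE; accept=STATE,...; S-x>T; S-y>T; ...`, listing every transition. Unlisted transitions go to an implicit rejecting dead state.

start=q0; accept=q6; q0-a>q1; q0-b>q2; q0-c>q1; q1-a>q1; q1-b>q1; q1-c>q1; q2-a>q3; q2-b>q1; q2-c>q1; q3-a>q1; q3-b>q1; q3-c>q4; q4-a>q4; q4-b>q5; q4-c>q4; q5-a>q4; q5-b>q5; q5-c>q6; q6-a>q4; q6-b>q5; q6-c>q4

Handle the two conditions separately and then intersect. One (3 states) tracks how much of the suffix `bc` has currently been matched; the other (5 states) tracks whether the input so far still matches the prefix `bac`. Each combined state is a pair, one component from each; accept when both components accept. Equivalent product states are then merged.
A 7-state machine:
        a   b   c  
>  q0   q1  q2  q1 
   q1   q1  q1  q1 
   q2   q3  q1  q1 
   q3   q1  q1  q4 
   q4   q4  q5  q4 
   q5   q4  q5  q6 
 * q6   q4  q5  q4 
(> = start, * = accepting)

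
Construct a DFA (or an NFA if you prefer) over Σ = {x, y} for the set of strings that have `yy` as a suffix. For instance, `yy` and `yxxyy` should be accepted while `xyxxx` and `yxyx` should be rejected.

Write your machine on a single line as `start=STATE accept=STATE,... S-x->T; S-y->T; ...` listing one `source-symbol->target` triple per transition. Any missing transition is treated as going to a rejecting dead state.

start=s0; accept=s2; s0-x->s0; s0-y->s1; s1-x->s0; s1-y->s2; s2-x->s0; s2-y->s2

Let each state record the length of the longest suffix of the input read so far that is also a prefix of `yy`. s1 means the last symbol is `y`; s2 means the last 2 symbols are `yy`. Accept only at s2, where the string currently ends in `yy`.
        x   y  
>  s0   s0  s1 
   s1   s0  s2 
 * s2   s0  s2 
(> = start, * = accepting)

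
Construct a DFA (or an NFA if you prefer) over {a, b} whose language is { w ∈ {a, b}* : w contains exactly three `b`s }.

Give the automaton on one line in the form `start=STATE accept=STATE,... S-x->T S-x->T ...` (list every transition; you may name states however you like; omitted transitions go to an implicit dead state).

start=s0 accept=s3 s0-a->s0 s0-b->s1 s1-a->s1 s1-b->s2 s2-a->s2 s2-b->s3 s3-a->s3 s3-b->s4 s4-a->s4 s4-b->s4

Count `b`s, saturating at 4: states s0 through s3 mean 0 through 3 `b`s seen; s4 means more than 3. Each `b` increments (capped at s4); other symbols loop. Accept from {s3}.
A 5-state machine:
        a   b  
>  s0   s0  s1 
   s1   s1  s2 
   s2   s2  s3 
 * s3   s3  s4 
   s4   s4  s4 
(> = start, * = accepting)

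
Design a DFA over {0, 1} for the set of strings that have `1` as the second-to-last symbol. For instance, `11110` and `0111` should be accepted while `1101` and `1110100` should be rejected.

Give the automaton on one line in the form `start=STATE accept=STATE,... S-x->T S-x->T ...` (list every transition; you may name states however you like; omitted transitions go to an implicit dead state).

A DFA must remember the last 2 symbols (since which symbol is second-to-last isn't known until the input ends). Use one state per possible window of the last ≤2 symbols; accept from those whose window starts with `1`.
7 states suffice.
        0   1  
>  s0   s1  s2 
   s1   s3  s4 
   s2   s5  s6 
   s3   s3  s4 
   s4   s5  s6 
 * s5   s3  s4 
 * s6   s5  s6 
(> = start, * = accepting)

start=s0 accept=s5,s6 s0-0->s1 s0-1->s2 s1-0->s3 s1-1->s4 s2-0->s5 s2-1->s6 s3-0->s3 s3-1->s4 s4-0->s5 s4-1->s6 s5-0->s3 s5-1->s4 s6-0->s5 s6-1->s6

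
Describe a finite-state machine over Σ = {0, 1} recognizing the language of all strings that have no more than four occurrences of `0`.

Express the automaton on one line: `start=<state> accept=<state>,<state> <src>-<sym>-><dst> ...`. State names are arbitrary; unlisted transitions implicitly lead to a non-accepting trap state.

Count `0`s, saturating at 5: states A through E mean 0 through 4 `0`s seen; F means more than 4. Each `0` increments (capped at F); other symbols loop. Accept from {A, B, C, D, E}.
       0  1 
>* A   B  A 
 * B   C  B 
 * C   D  C 
 * D   E  D 
 * E   F  E 
   F   F  F 
(> = start, * = accepting)

start=A accept=A,B,C,D,E A-0->B A-1->A B-0->C B-1->B C-0->D C-1->C D-0->E D-1->D E-0->F E-1->E F-0->F F-1->F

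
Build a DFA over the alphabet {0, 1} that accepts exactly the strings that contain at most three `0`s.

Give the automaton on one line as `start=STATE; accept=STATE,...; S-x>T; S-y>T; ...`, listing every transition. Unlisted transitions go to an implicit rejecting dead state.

start=s0; accept=s0,s1,s2,s3; s0-0>s1; s0-1>s0; s1-0>s2; s1-1>s1; s2-0>s3; s2-1>s2; s3-0>s4; s3-1>s3; s4-0>s4; s4-1>s4

Only the number of `0`s matters, and only up to 4. Make a chain s0 → s1 → s2 → s3 → s4 advanced by each `0` (with s4 absorbing); every other symbol self-loops. The accepting set is {s0, s1, s2, s3}.
5 states suffice.
        0   1  
>* s0   s1  s0 
 * s1   s2  s1 
 * s2   s3  s2 
 * s3   s4  s3 
   s4   s4  s4 
(> = start, * = accepting)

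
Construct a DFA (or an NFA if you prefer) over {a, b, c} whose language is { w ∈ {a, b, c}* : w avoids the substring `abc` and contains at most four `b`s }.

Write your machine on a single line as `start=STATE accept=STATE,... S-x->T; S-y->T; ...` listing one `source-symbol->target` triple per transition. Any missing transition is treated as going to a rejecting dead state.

start=q0; accept=q0,q1,q2,q3,q4,q5,q7,q8,q9,q11,q12,q13,q15,q16; q0-a->q1; q0-b->q2; q0-c->q0; q1-a->q1; q1-b->q3; q1-c->q0; q2-a->q4; q2-b->q5; q2-c->q2; q3-a->q4; q3-b->q5; q3-c->q6; q4-a->q4; q4-b->q7; q4-c->q2; q5-a->q8; q5-b->q9; q5-c->q5; q6-a->q6; q6-b->q10; q6-c->q6; q7-a->q8; q7-b->q9; q7-c->q10; q8-a->q8; q8-b->q11; q8-c->q5; q9-a->q12; q9-b->q13; q9-c->q9; q10-a->q10; q10-b->q14; q10-c->q10; q11-a->q12; q11-b->q13; q11-c->q14; q12-a->q12; q12-b->q15; q12-c->q9; q13-a->q16; q13-b->q17; q13-c->q13; q14-a->q14; q14-b->q18; q14-c->q14; q15-a->q16; q15-b->q17; q15-c->q18; q16-a->q16; q16-b->q19; q16-c->q13; q17-a->q20; q17-b->q17; q17-c->q17; q18-a->q18; q18-b->q21; q18-c->q18; q19-a->q20; q19-b->q17; q19-c->q21; q20-a->q20; q20-b->q19; q20-c->q17; q21-a->q21; q21-b->q21; q21-c->q21

Handle the two conditions separately and then intersect. The first has 4 states tracking partial matches of the forbidden pattern `abc`; the second has 6 states tracking the count of `b`s, saturating at 5. A product state is a pair (one from each), accepting exactly when both do.
A 22-state machine:
          a    b    c  
>* q0     q1   q2   q0 
 * q1     q1   q3   q0 
 * q2     q4   q5   q2 
 * q3     q4   q5   q6 
 * q4     q4   q7   q2 
 * q5     q8   q9   q5 
   q6     q6  q10   q6 
 * q7     q8   q9  q10 
 * q8     q8  q11   q5 
 * q9    q12  q13   q9 
   q10   q10  q14  q10 
 * q11   q12  q13  q14 
 * q12   q12  q15   q9 
 * q13   q16  q17  q13 
   q14   q14  q18  q14 
 * q15   q16  q17  q18 
 * q16   q16  q19  q13 
   q17   q20  q17  q17 
   q18   q18  q21  q18 
   q19   q20  q17  q21 
   q20   q20  q19  q17 
   q21   q21  q21  q21 
(> = start, * = accepting)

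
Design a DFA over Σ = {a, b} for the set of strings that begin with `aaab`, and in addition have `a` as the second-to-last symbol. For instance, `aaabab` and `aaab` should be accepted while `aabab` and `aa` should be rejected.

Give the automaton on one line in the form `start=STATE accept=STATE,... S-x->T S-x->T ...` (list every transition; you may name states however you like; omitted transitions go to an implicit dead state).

Handle the two conditions separately and then intersect. The first has 6 states tracking whether the input so far still matches the prefix `aaab`; the second has 7 states tracking the last 2 symbols read. A product state is a pair (one from each), accepting exactly when both do.
13 states suffice.
          a    b  
>  q0     q1   q2 
   q1     q3   q4 
   q2     q5   q6 
   q3     q7   q4 
   q4     q5   q6 
   q5     q8   q4 
   q6     q5   q6 
   q7     q8   q9 
   q8     q8   q4 
 * q9    q10  q11 
   q10   q12   q9 
   q11   q10  q11 
 * q12   q12   q9 
(> = start, * = accepting)

start=q0 accept=q9,q12 q0-a->q1 q0-b->q2 q1-a->q3 q1-b->q4 q2-a->q5 q2-b->q6 q3-a->q7 q3-b->q4 q4-a->q5 q4-b->q6 q5-a->q8 q5-b->q4 q6-a->q5 q6-b->q6 q7-a->q8 q7-b->q9 q8-a->q8 q8-b->q4 q9-a->q10 q9-b->q11 q10-a->q12 q10-b->q9 q11-a->q10 q11-b->q11 q12-a->q12 q12-b->q9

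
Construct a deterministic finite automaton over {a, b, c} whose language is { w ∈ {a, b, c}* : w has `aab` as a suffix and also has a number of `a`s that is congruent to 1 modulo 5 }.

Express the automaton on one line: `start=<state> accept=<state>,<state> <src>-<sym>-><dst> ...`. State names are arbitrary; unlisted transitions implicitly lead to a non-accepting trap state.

start=q0 accept=q7 q0-a->q1 q0-b->q0 q0-c->q0 q1-a->q2 q1-b->q1 q1-c->q1 q2-a->q3 q2-b->q2 q2-c->q2 q3-a->q4 q3-b->q3 q3-c->q3 q4-a->q5 q4-b->q4 q4-c->q4 q5-a->q6 q5-b->q0 q5-c->q0 q6-a->q2 q6-b->q7 q6-c->q1 q7-a->q2 q7-b->q1 q7-c->q1

Run two small machines in parallel and take their product. The first has 4 states tracking how much of the suffix `aab` has currently been matched; the second has 5 states tracking the count of `a`s modulo 5. A product state is a pair (one from each), accepting exactly when both do. Minimizing collapses redundant product states.
An 8-state machine:
        a   b   c  
>  q0   q1  q0  q0 
   q1   q2  q1  q1 
   q2   q3  q2  q2 
   q3   q4  q3  q3 
   q4   q5  q4  q4 
   q5   q6  q0  q0 
   q6   q2  q7  q1 
 * q7   q2  q1  q1 
(> = start, * = accepting)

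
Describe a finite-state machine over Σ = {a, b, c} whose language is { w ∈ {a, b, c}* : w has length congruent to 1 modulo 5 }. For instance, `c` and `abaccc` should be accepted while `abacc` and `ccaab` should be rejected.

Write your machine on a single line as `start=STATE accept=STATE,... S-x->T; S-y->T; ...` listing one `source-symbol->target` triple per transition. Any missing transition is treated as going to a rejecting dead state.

start=q0; accept=q1; q0-a->q1; q0-b->q1; q0-c->q1; q1-a->q2; q1-b->q2; q1-c->q2; q2-a->q3; q2-b->q3; q2-c->q3; q3-a->q4; q3-b->q4; q3-c->q4; q4-a->q0; q4-b->q0; q4-c->q0

Count input length modulo 5: every symbol advances one step around the cycle q0 → q1 → q2 → q3 → q4 → q0. Accept at q1.
With 5 states:
        a   b   c  
>  q0   q1  q1  q1 
 * q1   q2  q2  q2 
   q2   q3  q3  q3 
   q3   q4  q4  q4 
   q4   q0  q0  q0 
(> = start, * = accepting)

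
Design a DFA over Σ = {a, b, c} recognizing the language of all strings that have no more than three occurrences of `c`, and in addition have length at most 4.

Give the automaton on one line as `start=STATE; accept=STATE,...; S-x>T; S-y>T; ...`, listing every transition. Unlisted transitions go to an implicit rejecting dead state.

Run two small machines in parallel and take their product. The first has 5 states tracking the count of `c`s, saturating at 4; the second has 6 states tracking the input length, saturating at 5. A product state is a pair (one from each), accepting exactly when both do. Equivalent product states are then merged.
With 9 states:
        a   b   c  
>* q0   q1  q1  q2 
 * q1   q3  q3  q3 
 * q2   q3  q3  q4 
 * q3   q5  q5  q5 
 * q4   q5  q5  q6 
 * q5   q7  q7  q7 
 * q6   q7  q7  q8 
 * q7   q8  q8  q8 
   q8   q8  q8  q8 
(> = start, * = accepting)

start=q0; accept=q0,q1,q2,q3,q4,q5,q6,q7; q0-a>q1; q0-b>q1; q0-c>q2; q1-a>q3; q1-b>q3; q1-c>q3; q2-a>q3; q2-b>q3; q2-c>q4; q3-a>q5; q3-b>q5; q3-c>q5; q4-a>q5; q4-b>q5; q4-c>q6; q5-a>q7; q5-b>q7; q5-c>q7; q6-a>q7; q6-b>q7; q6-c>q8; q7-a>q8; q7-b>q8; q7-c>q8; q8-a>q8; q8-b>q8; q8-c>q8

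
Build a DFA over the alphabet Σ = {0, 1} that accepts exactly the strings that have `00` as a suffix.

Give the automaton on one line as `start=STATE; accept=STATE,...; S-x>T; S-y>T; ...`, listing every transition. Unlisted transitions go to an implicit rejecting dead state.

Remember how much of `00` the current input suffix matches. State S0 means no match yet; S1 means the last symbol is `0`; S2 means the last 2 symbols are `00`. Only S2 accepts. On a mismatch, fall back to the longest proper suffix that is still a prefix of `00`.
        0   1  
>  S0   S1  S0 
   S1   S2  S0 
 * S2   S2  S0 
(> = start, * = accepting)

start=S0; accept=S2; S0-0>S1; S0-1>S0; S1-0>S2; S1-1>S0; S2-0>S2; S2-1>S0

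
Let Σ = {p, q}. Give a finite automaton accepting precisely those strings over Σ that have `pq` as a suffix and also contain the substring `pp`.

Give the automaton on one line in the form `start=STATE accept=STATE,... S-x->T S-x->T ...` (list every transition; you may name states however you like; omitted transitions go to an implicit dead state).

Run two small machines in parallel and take their product. The first has 3 states tracking how much of the suffix `pq` has currently been matched; the second has 3 states tracking whether and how much of `pp` has been seen. A product state is a pair (one from each), accepting exactly when both do.
6 states suffice.
       p  q 
>  A   B  A 
   B   C  D 
   C   C  E 
   D   B  A 
 * E   C  F 
   F   C  F 
(> = start, * = accepting)

start=A accept=E A-p->B A-q->A B-p->C B-q->D C-p->C C-q->E D-p->B D-q->A E-p->C E-q->F F-p->C F-q->F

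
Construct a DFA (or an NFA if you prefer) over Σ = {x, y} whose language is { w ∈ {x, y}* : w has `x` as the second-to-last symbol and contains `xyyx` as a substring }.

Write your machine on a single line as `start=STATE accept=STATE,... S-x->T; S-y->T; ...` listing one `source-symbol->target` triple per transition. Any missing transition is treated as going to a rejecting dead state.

Build one automaton per condition and run them in lockstep. One (7 states) tracks the last 2 symbols read; the other (5 states) tracks whether and how much of `xyyx` has been seen. Each combined state is a pair, one component from each; accept when both components accept.
12 states suffice.
          x    y  
>  s0     s1   s2 
   s1     s3   s4 
   s2     s5   s6 
   s3     s3   s4 
   s4     s5   s7 
   s5     s3   s4 
   s6     s5   s6 
   s7     s8   s6 
   s8     s9  s10 
 * s9     s9  s10 
 * s10    s8  s11 
   s11    s8  s11 
(> = start, * = accepting)

start=s0; accept=s9,s10; s0-x->s1; s0-y->s2; s1-x->s3; s1-y->s4; s2-x->s5; s2-y->s6; s3-x->s3; s3-y->s4; s4-x->s5; s4-y->s7; s5-x->s3; s5-y->s4; s6-x->s5; s6-y->s6; s7-x->s8; s7-y->s6; s8-x->s9; s8-y->s10; s9-x->s9; s9-y->s10; s10-x->s8; s10-y->s11; s11-x->s8; s11-y->s11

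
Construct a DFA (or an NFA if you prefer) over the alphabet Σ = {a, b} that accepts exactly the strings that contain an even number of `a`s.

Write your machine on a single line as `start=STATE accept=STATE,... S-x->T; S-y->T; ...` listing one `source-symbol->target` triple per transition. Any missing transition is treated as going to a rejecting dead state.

start=s0; accept=s0; s0-a->s1; s0-b->s0; s1-a->s0; s1-b->s1

The only thing that matters is how many `a`s have appeared, reduced mod 2. Use one state per residue: s0 for 0, …, s1 for 1. Reading `a` moves to the next residue; anything else stays put. s0 is accepting.
With 2 states:
        a   b  
>* s0   s1  s0 
   s1   s0  s1 
(> = start, * = accepting)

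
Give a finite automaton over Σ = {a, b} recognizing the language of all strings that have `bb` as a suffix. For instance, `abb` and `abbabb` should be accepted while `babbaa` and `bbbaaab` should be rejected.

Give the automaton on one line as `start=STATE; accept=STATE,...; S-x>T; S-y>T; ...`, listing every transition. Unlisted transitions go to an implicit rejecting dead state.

start=q0; accept=q2; q0-a>q0; q0-b>q1; q1-a>q0; q1-b>q2; q2-a>q0; q2-b>q2

Remember how much of `bb` the current input suffix matches. State q0 means no match yet; q1 means the last symbol is `b`; q2 means the last 2 symbols are `bb`. Only q2 accepts. On a mismatch, fall back to the longest proper suffix that is still a prefix of `bb`.
        a   b  
>  q0   q0  q1 
   q1   q0  q2 
 * q2   q0  q2 
(> = start, * = accepting)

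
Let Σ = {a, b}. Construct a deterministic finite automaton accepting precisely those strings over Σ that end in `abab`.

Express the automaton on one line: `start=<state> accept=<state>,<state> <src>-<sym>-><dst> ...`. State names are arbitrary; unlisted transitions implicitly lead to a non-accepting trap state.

start=S0 accept=S4 S0-a->S1 S0-b->S0 S1-a->S1 S1-b->S2 S2-a->S3 S2-b->S0 S3-a->S1 S3-b->S4 S4-a->S3 S4-b->S0

Remember how much of `abab` the current input suffix matches. State S0 means no match yet; S1 means the last symbol is `a`; S2 means the last 2 symbols are `ab`; S3 means the last 3 symbols are `aba`; S4 means the last 4 symbols are `abab`. Only S4 accepts. On a mismatch, fall back to the longest proper suffix that is still a prefix of `abab`.
5 states suffice.
        a   b  
>  S0   S1  S0 
   S1   S1  S2 
   S2   S3  S0 
   S3   S1  S4 
 * S4   S3  S0 
(> = start, * = accepting)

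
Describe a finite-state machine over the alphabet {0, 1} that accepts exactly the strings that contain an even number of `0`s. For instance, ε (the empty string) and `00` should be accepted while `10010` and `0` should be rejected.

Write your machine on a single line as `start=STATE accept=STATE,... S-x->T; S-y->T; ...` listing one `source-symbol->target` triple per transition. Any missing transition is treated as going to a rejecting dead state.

start=A; accept=A; A-0->B; A-1->A; B-0->A; B-1->B

Keep the running count of `0`s modulo 2: each `0` advances along the cycle A → B → A while other symbols loop. Accept at A.
A 2-state machine:
       0  1 
>* A   B  A 
   B   A  B 
(> = start, * = accepting)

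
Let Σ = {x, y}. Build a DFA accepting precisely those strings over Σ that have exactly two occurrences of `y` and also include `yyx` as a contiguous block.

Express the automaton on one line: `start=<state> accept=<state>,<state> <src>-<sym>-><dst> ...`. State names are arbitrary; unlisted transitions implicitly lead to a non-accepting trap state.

Run two small machines in parallel and take their product. One (4 states) tracks the count of `y`s, saturating at 3; the other (4 states) tracks whether and how much of `yyx` has been seen. Each combined state is a pair, one component from each; accept when both components accept. After merging equivalent states the machine shrinks.
        x   y  
>  s0   s0  s1 
   s1   s2  s3 
   s2   s2  s2 
   s3   s4  s2 
 * s4   s4  s2 
(> = start, * = accepting)

start=s0 accept=s4 s0-x->s0 s0-y->s1 s1-x->s2 s1-y->s3 s2-x->s2 s2-y->s2 s3-x->s4 s3-y->s2 s4-x->s4 s4-y->s2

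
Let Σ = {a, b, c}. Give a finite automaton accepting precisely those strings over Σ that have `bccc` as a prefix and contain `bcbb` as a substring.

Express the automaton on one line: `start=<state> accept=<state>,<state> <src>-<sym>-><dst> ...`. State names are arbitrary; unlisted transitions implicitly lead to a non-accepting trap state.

start=S0 accept=S13 S0-a->S1 S0-b->S2 S0-c->S1 S1-a->S1 S1-b->S3 S1-c->S1 S2-a->S1 S2-b->S3 S2-c->S4 S3-a->S1 S3-b->S3 S3-c->S5 S4-a->S1 S4-b->S6 S4-c->S7 S5-a->S1 S5-b->S6 S5-c->S1 S6-a->S1 S6-b->S8 S6-c->S5 S7-a->S1 S7-b->S3 S7-c->S9 S8-a->S8 S8-b->S8 S8-c->S8 S9-a->S9 S9-b->S10 S9-c->S9 S10-a->S9 S10-b->S10 S10-c->S11 S11-a->S9 S11-b->S12 S11-c->S9 S12-a->S9 S12-b->S13 S12-c->S11 S13-a->S13 S13-b->S13 S13-c->S13

Run two small machines in parallel and take their product. The first has 6 states tracking whether the input so far still matches the prefix `bccc`; the second has 5 states tracking whether and how much of `bcbb` has been seen. A product state is a pair (one from each), accepting exactly when both do.
With 14 states:
          a    b    c  
>  S0     S1   S2   S1 
   S1     S1   S3   S1 
   S2     S1   S3   S4 
   S3     S1   S3   S5 
   S4     S1   S6   S7 
   S5     S1   S6   S1 
   S6     S1   S8   S5 
   S7     S1   S3   S9 
   S8     S8   S8   S8 
   S9     S9  S10   S9 
   S10    S9  S10  S11 
   S11    S9  S12   S9 
   S12    S9  S13  S11 
 * S13   S13  S13  S13 
(> = start, * = accepting)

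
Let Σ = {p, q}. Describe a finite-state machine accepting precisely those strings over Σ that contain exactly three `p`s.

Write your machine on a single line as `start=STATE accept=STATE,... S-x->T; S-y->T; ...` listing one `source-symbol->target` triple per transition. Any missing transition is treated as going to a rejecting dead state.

Only the number of `p`s matters, and only up to 4. Make a chain S0 → S1 → S2 → S3 → S4 advanced by each `p` (with S4 absorbing); every other symbol self-loops. The accepting set is {S3}.
A 5-state machine:
        p   q  
>  S0   S1  S0 
   S1   S2  S1 
   S2   S3  S2 
 * S3   S4  S3 
   S4   S4  S4 
(> = start, * = accepting)

start=S0; accept=S3; S0-p->S1; S0-q->S0; S1-p->S2; S1-q->S1; S2-p->S3; S2-q->S2; S3-p->S4; S3-q->S3; S4-p->S4; S4-q->S4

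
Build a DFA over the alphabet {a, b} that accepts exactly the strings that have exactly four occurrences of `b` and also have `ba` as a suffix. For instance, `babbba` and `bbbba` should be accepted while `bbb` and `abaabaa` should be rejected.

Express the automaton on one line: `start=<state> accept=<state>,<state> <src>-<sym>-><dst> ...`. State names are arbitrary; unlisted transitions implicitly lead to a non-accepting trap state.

start=q0 accept=q11 q0-a->q0 q0-b->q1 q1-a->q2 q1-b->q3 q2-a->q4 q2-b->q3 q3-a->q5 q3-b->q6 q4-a->q4 q4-b->q3 q5-a->q7 q5-b->q6 q6-a->q8 q6-b->q9 q7-a->q7 q7-b->q6 q8-a->q10 q8-b->q9 q9-a->q11 q9-b->q12 q10-a->q10 q10-b->q9 q11-a->q13 q11-b->q12 q12-a->q14 q12-b->q12 q13-a->q13 q13-b->q12 q14-a->q15 q14-b->q12 q15-a->q15 q15-b->q12

Run two small machines in parallel and take their product. The first has 6 states tracking the count of `b`s, saturating at 5; the second has 3 states tracking how much of the suffix `ba` has currently been matched. A product state is a pair (one from each), accepting exactly when both do.
A 16-state machine:
          a    b  
>  q0     q0   q1 
   q1     q2   q3 
   q2     q4   q3 
   q3     q5   q6 
   q4     q4   q3 
   q5     q7   q6 
   q6     q8   q9 
   q7     q7   q6 
   q8    q10   q9 
   q9    q11  q12 
   q10   q10   q9 
 * q11   q13  q12 
   q12   q14  q12 
   q13   q13  q12 
   q14   q15  q12 
   q15   q15  q12 
(> = start, * = accepting)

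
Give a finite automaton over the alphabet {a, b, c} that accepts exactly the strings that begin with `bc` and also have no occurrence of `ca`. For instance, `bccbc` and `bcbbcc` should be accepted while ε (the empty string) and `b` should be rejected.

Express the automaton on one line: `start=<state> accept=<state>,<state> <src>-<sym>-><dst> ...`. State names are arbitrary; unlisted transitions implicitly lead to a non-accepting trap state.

Handle the two conditions separately and then intersect. One (4 states) tracks whether the input so far still matches the prefix `bc`; the other (3 states) tracks partial matches of the forbidden pattern `ca`. Each combined state is a pair, one component from each; accept when both components accept.
An 8-state machine:
        a   b   c  
>  S0   S1  S2  S3 
   S1   S1  S1  S3 
   S2   S1  S1  S4 
   S3   S5  S1  S3 
 * S4   S6  S7  S4 
   S5   S5  S5  S5 
   S6   S6  S6  S6 
 * S7   S7  S7  S4 
(> = start, * = accepting)

start=S0 accept=S4,S7 S0-a->S1 S0-b->S2 S0-c->S3 S1-a->S1 S1-b->S1 S1-c->S3 S2-a->S1 S2-b->S1 S2-c->S4 S3-a->S5 S3-b->S1 S3-c->S3 S4-a->S6 S4-b->S7 S4-c->S4 S5-a->S5 S5-b->S5 S5-c->S5 S6-a->S6 S6-b->S6 S6-c->S6 S7-a->S7 S7-b->S7 S7-c->S4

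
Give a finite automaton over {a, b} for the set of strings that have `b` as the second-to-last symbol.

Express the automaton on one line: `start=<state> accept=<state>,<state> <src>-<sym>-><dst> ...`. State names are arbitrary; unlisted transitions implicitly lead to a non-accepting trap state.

start=s0 accept=s5,s6 s0-a->s1 s0-b->s2 s1-a->s3 s1-b->s4 s2-a->s5 s2-b->s6 s3-a->s3 s3-b->s4 s4-a->s5 s4-b->s6 s5-a->s3 s5-b->s4 s6-a->s5 s6-b->s6

Because acceptance depends on a position counted from the end, the machine has to buffer the most recent 2 symbols. Make each state the string of the last up-to-2 symbols read; on input `x` shift the window left and append `x`. Accept when the buffered window has length 2 and begins with `b`.
        a   b  
>  s0   s1  s2 
   s1   s3  s4 
   s2   s5  s6 
   s3   s3  s4 
   s4   s5  s6 
 * s5   s3  s4 
 * s6   s5  s6 
(> = start, * = accepting)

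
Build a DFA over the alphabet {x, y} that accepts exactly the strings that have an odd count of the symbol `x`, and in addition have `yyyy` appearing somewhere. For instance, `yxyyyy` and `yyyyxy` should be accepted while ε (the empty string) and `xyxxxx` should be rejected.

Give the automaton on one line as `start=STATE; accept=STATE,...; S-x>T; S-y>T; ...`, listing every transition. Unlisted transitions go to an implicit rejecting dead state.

start=q0; accept=q9; q0-x>q1; q0-y>q2; q1-x>q0; q1-y>q3; q2-x>q1; q2-y>q4; q3-x>q0; q3-y>q5; q4-x>q1; q4-y>q6; q5-x>q0; q5-y>q7; q6-x>q1; q6-y>q8; q7-x>q0; q7-y>q9; q8-x>q9; q8-y>q8; q9-x>q8; q9-y>q9

Build one automaton per condition and run them in lockstep. The first has 2 states tracking the count of `x`s modulo 2; the second has 5 states tracking whether and how much of `yyyy` has been seen. A product state is a pair (one from each), accepting exactly when both do.
A 10-state machine:
        x   y  
>  q0   q1  q2 
   q1   q0  q3 
   q2   q1  q4 
   q3   q0  q5 
   q4   q1  q6 
   q5   q0  q7 
   q6   q1  q8 
   q7   q0  q9 
   q8   q9  q8 
 * q9   q8  q9 
(> = start, * = accepting)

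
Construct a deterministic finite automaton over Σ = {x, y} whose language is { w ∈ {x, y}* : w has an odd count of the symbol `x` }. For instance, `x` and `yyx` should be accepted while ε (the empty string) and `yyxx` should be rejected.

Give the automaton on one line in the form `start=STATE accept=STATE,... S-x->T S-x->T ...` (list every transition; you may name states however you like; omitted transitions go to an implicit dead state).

The only thing that matters is how many `x`s have appeared, reduced mod 2. Use one state per residue: s0 for 0, …, s1 for 1. Reading `x` moves to the next residue; anything else stays put. s1 is accepting.
        x   y  
>  s0   s1  s0 
 * s1   s0  s1 
(> = start, * = accepting)

start=s0 accept=s1 s0-x->s1 s0-y->s0 s1-x->s0 s1-y->s1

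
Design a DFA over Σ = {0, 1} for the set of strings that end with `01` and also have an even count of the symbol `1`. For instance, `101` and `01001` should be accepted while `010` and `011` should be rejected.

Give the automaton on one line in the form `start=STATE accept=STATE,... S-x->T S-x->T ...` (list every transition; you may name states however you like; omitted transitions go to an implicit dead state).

start=A accept=D A-0->A A-1->B B-0->C B-1->A C-0->C C-1->D D-0->A D-1->B

Handle the two conditions separately and then intersect. One (3 states) tracks how much of the suffix `01` has currently been matched; the other (2 states) tracks the count of `1`s modulo 2. Each combined state is a pair, one component from each; accept when both components accept. Equivalent product states are then merged.
A 4-state machine:
       0  1 
>  A   A  B 
   B   C  A 
   C   C  D 
 * D   A  B 
(> = start, * = accepting)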